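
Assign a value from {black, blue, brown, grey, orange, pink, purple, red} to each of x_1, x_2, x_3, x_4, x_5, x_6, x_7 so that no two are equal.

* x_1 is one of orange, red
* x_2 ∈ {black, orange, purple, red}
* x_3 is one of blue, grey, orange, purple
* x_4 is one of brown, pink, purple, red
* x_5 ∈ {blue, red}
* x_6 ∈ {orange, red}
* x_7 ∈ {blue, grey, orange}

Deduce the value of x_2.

x_1 and x_6 share exactly the 2 values {orange, red}; by pigeonhole those values go to them, so strike orange, red from x_2, x_3, x_4, x_5, x_7.
x_5's domain is down to {blue}, so x_5 = blue. Remove blue from x_3, x_7.
That leaves x_7 = grey. Strike grey from x_3.
x_3 has just one choice, so x_3 = purple. Strike purple from x_2, x_4.
So x_2 = black.

black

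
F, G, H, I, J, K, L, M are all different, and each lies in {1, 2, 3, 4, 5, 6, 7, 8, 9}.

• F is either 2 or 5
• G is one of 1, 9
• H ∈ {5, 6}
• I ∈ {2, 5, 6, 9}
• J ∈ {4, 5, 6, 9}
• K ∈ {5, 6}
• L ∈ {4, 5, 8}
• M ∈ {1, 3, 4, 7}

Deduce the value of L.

The 2 variables H and K are confined to {5, 6}, which locks those values in; drop them from F, I, J, L.
F's domain is down to {2}, so F = 2. Eliminate 2 elsewhere: I.
I's domain is down to {9}, so I = 9. Remove 9 from G, J.
J's domain is down to {4}, so J = 4. Strike 4 from L, M.
So L = 8.

8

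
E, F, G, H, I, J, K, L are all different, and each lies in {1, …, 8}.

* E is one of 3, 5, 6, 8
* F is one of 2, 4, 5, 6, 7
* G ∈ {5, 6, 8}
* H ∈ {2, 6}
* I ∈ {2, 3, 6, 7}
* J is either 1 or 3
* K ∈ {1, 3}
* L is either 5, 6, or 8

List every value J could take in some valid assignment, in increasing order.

1, 3

The 8 variables draw from only 8 values {1, 2, 3, 4, 5, 6, 7, 8}, so each is used; only F can be 4, hence F = 4.
Among the 7 still-open variables, 7 fits only I (and all 7 values in {1, 2, 3, 5, 6, 7, 8} must be used), so I = 7.
The 6 still-open variables draw from only 6 values {1, 2, 3, 5, 6, 8}, so each is used; only H can be 2, hence H = 2.
The 2 variables J and K are confined to {1, 3}, which locks those values in; drop them from E.
No further eliminations apply; J can still be any of 1, 3.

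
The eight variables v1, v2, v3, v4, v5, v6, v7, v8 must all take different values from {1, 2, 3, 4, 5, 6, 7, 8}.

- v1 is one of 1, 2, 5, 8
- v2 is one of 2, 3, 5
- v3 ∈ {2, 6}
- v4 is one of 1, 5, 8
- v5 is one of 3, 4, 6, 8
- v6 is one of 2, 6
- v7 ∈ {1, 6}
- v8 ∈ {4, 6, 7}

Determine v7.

1

Among the 8 variables, 7 fits only v8 (and all 8 values in {1, 2, 3, 4, 5, 6, 7, 8} must be used), so v8 = 7.
The 7 still-open variables together cover exactly {1, 2, 3, 4, 5, 6, 8} — 7 values for 7 variables — and 4 appears only in v5's list, so v5 = 4.
The 6 still-open variables together cover exactly {1, 2, 3, 5, 6, 8} — 6 values for 6 variables — and 3 appears only in v2's list, so v2 = 3.
v3 and v6 between them cover only {2, 6} — a naked pair. Remove those values from v1, v7.
So v7 = 1.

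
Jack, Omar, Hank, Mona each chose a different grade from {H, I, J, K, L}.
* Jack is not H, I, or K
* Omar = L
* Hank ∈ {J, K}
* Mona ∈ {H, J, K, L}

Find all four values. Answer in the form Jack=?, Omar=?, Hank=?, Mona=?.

Omar must be L (only option left). Remove L from Jack, Mona.
Jack has just one choice, so Jack = J. So Hank, Mona can't be J.
Hank has just one choice, so Hank = K. Remove K from Mona.
That leaves Mona = H.

Jack=J, Omar=L, Hank=K, Mona=H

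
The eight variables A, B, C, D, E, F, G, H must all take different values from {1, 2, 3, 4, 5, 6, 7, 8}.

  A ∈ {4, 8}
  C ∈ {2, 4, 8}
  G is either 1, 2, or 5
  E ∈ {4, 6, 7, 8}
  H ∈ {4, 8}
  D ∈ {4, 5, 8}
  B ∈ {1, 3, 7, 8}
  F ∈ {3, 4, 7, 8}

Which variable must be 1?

G

Among the 8 variables, 6 fits only E (and all 8 values in {1, 2, 3, 4, 5, 6, 7, 8} must be used), so E = 6.
A and H share exactly the 2 values {4, 8}; by pigeonhole those values go to them, so strike 4, 8 from B, C, D, F.
C has just one choice, so C = 2. So G can't be 2.
D must be 5 (only option left). Eliminate 5 elsewhere: G.
So 1 goes to G.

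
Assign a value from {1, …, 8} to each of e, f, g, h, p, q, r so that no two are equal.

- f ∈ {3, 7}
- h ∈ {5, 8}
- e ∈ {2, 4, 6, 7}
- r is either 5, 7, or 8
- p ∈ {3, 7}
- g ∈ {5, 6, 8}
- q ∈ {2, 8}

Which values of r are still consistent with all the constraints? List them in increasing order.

Among the 7 variables, 4 fits only e (and all 7 values in {2, 3, 4, 5, 6, 7, 8} must be used), so e = 4.
The 6 still-open variables together cover exactly {2, 3, 5, 6, 7, 8} — 6 values for 6 variables — and 2 appears only in q's list, so q = 2.
The 5 still-open variables draw from only 5 values {3, 5, 6, 7, 8}, so each is used; only g can be 6, hence g = 6.
f and p share exactly the 2 values {3, 7}; by pigeonhole those values go to them, so strike 3, 7 from r.
No further eliminations apply; r can still be any of 5, 8.

5, 8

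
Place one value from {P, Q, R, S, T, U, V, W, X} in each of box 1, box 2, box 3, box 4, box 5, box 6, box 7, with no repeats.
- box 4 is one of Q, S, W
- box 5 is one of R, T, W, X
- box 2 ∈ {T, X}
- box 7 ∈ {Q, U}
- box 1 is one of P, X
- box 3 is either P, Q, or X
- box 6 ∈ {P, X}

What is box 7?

U

box 1 and box 6 share exactly the 2 values {P, X}; by pigeonhole those values go to them, so strike P, X from box 2, box 3, box 5.
box 2 must be T (only option left). Remove T from box 5.
box 3 must be Q (only option left). Eliminate Q elsewhere: box 4, box 7.
So box 7 = U.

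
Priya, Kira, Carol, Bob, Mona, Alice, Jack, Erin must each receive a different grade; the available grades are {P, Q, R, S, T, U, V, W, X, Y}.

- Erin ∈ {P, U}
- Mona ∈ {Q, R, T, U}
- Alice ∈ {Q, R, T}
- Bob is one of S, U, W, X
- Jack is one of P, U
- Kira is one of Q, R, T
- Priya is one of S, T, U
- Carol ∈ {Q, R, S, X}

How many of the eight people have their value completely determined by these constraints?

3

The 8 variables draw from only 8 values {P, Q, R, S, T, U, W, X}, so each is used; only Bob can be W, hence Bob = W.
Among the 7 still-open variables, X fits only Carol (and all 7 values in {P, Q, R, S, T, U, X} must be used), so Carol = X.
The 6 still-open variables draw from only 6 values {P, Q, R, S, T, U}, so each is used; only Priya can be S, hence Priya = S.
The 2 variables Jack and Erin are confined to {P, U}, which locks those values in; drop them from Mona.
Determined: Priya=S, Carol=X, Bob=W. The other people each still have more than one consistent value. That makes 3.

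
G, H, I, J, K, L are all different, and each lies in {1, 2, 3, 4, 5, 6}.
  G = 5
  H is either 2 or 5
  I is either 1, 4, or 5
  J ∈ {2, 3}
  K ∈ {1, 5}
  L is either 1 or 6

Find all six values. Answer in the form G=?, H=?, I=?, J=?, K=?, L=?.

G=5, H=2, I=4, J=3, K=1, L=6

G must be 5 (only option left). So H, I, K can't be 5.
That leaves H = 2. Strike 2 from J.
J must be 3 (only option left).
That leaves K = 1. So I, L can't be 1.
L has just one choice, so L = 6.
I must be 4 (only option left).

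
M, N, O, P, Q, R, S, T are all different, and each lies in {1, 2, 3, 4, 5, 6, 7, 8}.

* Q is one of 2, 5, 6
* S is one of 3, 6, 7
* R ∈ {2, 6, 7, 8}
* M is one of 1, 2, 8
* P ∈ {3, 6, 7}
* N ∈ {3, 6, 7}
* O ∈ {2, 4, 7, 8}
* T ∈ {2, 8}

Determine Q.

Among the 8 variables, 1 fits only M (and all 8 values in {1, 2, 3, 4, 5, 6, 7, 8} must be used), so M = 1.
Among the 7 still-open variables, 4 fits only O (and all 7 values in {2, 3, 4, 5, 6, 7, 8} must be used), so O = 4.
Among the 6 still-open variables, 5 fits only Q (and all 6 values in {2, 3, 5, 6, 7, 8} must be used), so Q = 5.

5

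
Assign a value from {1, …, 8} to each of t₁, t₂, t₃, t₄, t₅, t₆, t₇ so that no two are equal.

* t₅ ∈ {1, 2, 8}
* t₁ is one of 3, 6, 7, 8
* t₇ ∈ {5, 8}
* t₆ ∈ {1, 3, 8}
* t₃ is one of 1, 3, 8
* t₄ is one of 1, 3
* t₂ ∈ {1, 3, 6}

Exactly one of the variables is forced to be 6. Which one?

t₂

Among the 7 variables, 2 fits only t₅ (and all 7 values in {1, 2, 3, 5, 6, 7, 8} must be used), so t₅ = 2.
The 6 still-open variables together cover exactly {1, 3, 5, 6, 7, 8} — 6 values for 6 variables — and 5 appears only in t₇'s list, so t₇ = 5.
The 5 still-open variables draw from only 5 values {1, 3, 6, 7, 8}, so each is used; only t₁ can be 7, hence t₁ = 7.
Among the 4 still-open variables, 6 fits only t₂ (and all 4 values in {1, 3, 6, 8} must be used), so t₂ = 6.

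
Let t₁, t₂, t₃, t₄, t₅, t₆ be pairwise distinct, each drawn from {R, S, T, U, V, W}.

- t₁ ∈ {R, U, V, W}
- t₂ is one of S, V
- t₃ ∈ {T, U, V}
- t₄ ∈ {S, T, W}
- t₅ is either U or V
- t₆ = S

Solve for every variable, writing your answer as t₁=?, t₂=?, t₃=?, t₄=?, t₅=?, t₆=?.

t₆ has just one choice, so t₆ = S. Strike S from t₂, t₄.
That leaves t₂ = V. Eliminate V elsewhere: t₁, t₃, t₅.
t₅ has just one choice, so t₅ = U. So t₁, t₃ can't be U.
t₃'s domain is down to {T}, so t₃ = T. So t₄ can't be T.
t₄'s domain is down to {W}, so t₄ = W. Strike W from t₁.
t₁ has just one choice, so t₁ = R.

t₁=R, t₂=V, t₃=T, t₄=W, t₅=U, t₆=S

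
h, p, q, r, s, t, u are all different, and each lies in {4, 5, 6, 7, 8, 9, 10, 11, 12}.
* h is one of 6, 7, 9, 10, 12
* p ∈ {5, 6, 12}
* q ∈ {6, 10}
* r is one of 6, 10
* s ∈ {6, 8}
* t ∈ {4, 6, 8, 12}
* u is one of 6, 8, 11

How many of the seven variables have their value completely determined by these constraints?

2

The 2 variables q and r are confined to {6, 10}, which locks those values in; drop them from h, p, s, t, u.
s's domain is down to {8}, so s = 8. Eliminate 8 elsewhere: t, u.
u has just one choice, so u = 11.
Determined: s=8, u=11. The other variables each still have more than one consistent value. That makes 2.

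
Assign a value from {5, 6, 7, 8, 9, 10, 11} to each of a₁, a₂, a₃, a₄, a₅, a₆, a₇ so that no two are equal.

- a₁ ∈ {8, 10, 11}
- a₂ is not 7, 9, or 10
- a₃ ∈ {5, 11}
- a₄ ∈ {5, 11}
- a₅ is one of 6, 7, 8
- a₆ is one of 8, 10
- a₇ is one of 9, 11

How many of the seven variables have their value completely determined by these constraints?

Among the 7 variables, 7 fits only a₅ (and all 7 values in {5, 6, 7, 8, 9, 10, 11} must be used), so a₅ = 7.
Among the 6 still-open variables, 6 fits only a₂ (and all 6 values in {5, 6, 8, 9, 10, 11} must be used), so a₂ = 6.
The 5 still-open variables together cover exactly {5, 8, 9, 10, 11} — 5 values for 5 variables — and 9 appears only in a₇'s list, so a₇ = 9.
The 2 variables a₃ and a₄ are confined to {5, 11}, which locks those values in; drop them from a₁.
Determined: a₂=6, a₅=7, a₇=9. The other variables each still have more than one consistent value. That makes 3.

3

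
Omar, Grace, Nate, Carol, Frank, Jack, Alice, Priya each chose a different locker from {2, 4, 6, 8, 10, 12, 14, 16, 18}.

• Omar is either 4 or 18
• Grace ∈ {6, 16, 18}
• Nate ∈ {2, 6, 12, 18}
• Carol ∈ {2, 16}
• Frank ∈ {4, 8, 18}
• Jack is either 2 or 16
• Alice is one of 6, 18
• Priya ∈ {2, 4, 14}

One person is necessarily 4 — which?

Among the 8 variables, 8 fits only Frank (and all 8 values in {2, 4, 6, 8, 12, 14, 16, 18} must be used), so Frank = 8.
Among the 7 still-open variables, 12 fits only Nate (and all 7 values in {2, 4, 6, 12, 14, 16, 18} must be used), so Nate = 12.
The 6 still-open variables together cover exactly {2, 4, 6, 14, 16, 18} — 6 values for 6 variables — and 14 appears only in Priya's list, so Priya = 14.
The 5 still-open variables together cover exactly {2, 4, 6, 16, 18} — 5 values for 5 variables — and 4 appears only in Omar's list, so Omar = 4.

Omar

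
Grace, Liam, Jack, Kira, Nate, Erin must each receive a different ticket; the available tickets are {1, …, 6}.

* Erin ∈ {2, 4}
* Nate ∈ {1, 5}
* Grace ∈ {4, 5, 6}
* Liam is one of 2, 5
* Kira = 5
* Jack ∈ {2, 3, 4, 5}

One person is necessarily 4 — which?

Kira has just one choice, so Kira = 5. Strike 5 from Grace, Liam, Jack, Nate.
Nate has just one choice, so Nate = 1.
That leaves Liam = 2. So Jack, Erin can't be 2.
So 4 goes to Erin.

Erin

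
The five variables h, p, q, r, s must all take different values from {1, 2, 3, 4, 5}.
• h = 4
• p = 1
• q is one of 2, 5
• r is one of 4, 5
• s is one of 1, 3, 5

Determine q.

h must be 4 (only option left). Strike 4 from r.
p's domain is down to {1}, so p = 1. Eliminate 1 elsewhere: s.
r must be 5 (only option left). So q, s can't be 5.
So q = 2.

2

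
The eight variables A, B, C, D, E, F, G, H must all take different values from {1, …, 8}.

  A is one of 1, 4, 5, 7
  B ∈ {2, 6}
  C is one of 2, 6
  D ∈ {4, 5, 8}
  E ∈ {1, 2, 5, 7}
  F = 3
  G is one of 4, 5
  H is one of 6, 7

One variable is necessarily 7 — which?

H

F must be 3 (only option left).
The 7 still-open variables together cover exactly {1, 2, 4, 5, 6, 7, 8} — 7 values for 7 variables — and 8 appears only in D's list, so D = 8.
B and C between them cover only {2, 6} — a naked pair. Remove those values from E, H.
So 7 goes to H.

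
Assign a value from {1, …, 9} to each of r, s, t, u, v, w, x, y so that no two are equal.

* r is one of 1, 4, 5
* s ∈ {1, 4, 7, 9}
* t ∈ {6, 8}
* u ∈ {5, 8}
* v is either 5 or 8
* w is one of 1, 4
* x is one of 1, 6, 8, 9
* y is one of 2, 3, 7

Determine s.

u and v between them cover only {5, 8} — a naked pair. Remove those values from r, t, x.
t has just one choice, so t = 6. Eliminate 6 elsewhere: x.
r and w between them cover only {1, 4} — a naked pair. Remove those values from s, x.
x must be 9 (only option left). So s can't be 9.
So s = 7.

7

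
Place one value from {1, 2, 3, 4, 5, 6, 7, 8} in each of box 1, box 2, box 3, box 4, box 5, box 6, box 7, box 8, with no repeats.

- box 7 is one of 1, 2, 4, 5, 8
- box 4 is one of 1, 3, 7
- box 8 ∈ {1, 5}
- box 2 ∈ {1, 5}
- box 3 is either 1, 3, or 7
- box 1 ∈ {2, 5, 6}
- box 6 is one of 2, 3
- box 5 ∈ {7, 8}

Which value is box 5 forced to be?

8

The 8 variables draw from only 8 values {1, 2, 3, 4, 5, 6, 7, 8}, so each is used; only box 7 can be 4, hence box 7 = 4.
The 7 still-open variables together cover exactly {1, 2, 3, 5, 6, 7, 8} — 7 values for 7 variables — and 6 appears only in box 1's list, so box 1 = 6.
The 6 still-open variables together cover exactly {1, 2, 3, 5, 7, 8} — 6 values for 6 variables — and 2 appears only in box 6's list, so box 6 = 2.
The 5 still-open variables together cover exactly {1, 3, 5, 7, 8} — 5 values for 5 variables — and 8 appears only in box 5's list, so box 5 = 8.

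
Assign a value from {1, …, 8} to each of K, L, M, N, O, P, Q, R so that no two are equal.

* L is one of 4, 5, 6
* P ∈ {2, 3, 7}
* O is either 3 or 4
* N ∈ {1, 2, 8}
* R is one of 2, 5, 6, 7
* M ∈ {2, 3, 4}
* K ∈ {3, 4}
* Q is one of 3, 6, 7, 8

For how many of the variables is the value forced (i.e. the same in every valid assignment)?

4

Among the 8 variables, 1 fits only N (and all 8 values in {1, 2, 3, 4, 5, 6, 7, 8} must be used), so N = 1.
The 7 still-open variables together cover exactly {2, 3, 4, 5, 6, 7, 8} — 7 values for 7 variables — and 8 appears only in Q's list, so Q = 8.
The 2 variables K and O are confined to {3, 4}, which locks those values in; drop them from L, M, P.
M's domain is down to {2}, so M = 2. Strike 2 from P, R.
P has just one choice, so P = 7. So R can't be 7.
Determined: M=2, N=1, P=7, Q=8. The other variables each still have more than one consistent value. That makes 4.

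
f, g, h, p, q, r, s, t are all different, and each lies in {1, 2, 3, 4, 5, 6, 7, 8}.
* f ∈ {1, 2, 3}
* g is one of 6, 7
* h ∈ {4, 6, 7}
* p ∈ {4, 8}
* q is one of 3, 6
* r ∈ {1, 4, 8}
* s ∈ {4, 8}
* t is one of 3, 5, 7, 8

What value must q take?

3

The 8 variables together cover exactly {1, 2, 3, 4, 5, 6, 7, 8} — 8 values for 8 variables — and 2 appears only in f's list, so f = 2.
The 7 still-open variables together cover exactly {1, 3, 4, 5, 6, 7, 8} — 7 values for 7 variables — and 1 appears only in r's list, so r = 1.
The 6 still-open variables together cover exactly {3, 4, 5, 6, 7, 8} — 6 values for 6 variables — and 5 appears only in t's list, so t = 5.
The 5 still-open variables together cover exactly {3, 4, 6, 7, 8} — 5 values for 5 variables — and 3 appears only in q's list, so q = 3.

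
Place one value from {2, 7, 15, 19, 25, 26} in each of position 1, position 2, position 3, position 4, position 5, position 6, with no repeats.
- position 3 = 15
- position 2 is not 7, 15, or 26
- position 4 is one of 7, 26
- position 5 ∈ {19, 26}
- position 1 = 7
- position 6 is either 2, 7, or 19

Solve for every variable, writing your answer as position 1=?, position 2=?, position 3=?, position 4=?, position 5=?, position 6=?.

position 1=7, position 2=25, position 3=15, position 4=26, position 5=19, position 6=2

position 1 has just one choice, so position 1 = 7. So position 4, position 6 can't be 7.
position 3 must be 15 (only option left).
position 4 has just one choice, so position 4 = 26. Eliminate 26 elsewhere: position 5.
position 5's domain is down to {19}, so position 5 = 19. Eliminate 19 elsewhere: position 2, position 6.
position 6's domain is down to {2}, so position 6 = 2. So position 2 can't be 2.
That leaves position 2 = 25.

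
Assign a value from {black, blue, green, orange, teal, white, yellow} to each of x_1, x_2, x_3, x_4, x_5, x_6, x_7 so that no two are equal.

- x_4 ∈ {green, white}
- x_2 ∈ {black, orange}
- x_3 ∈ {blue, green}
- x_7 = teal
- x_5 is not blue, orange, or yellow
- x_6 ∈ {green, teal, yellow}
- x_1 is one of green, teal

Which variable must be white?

x_4

x_7 has just one choice, so x_7 = teal. Strike teal from x_1, x_5, x_6.
x_1 must be green (only option left). So x_3, x_4, x_5, x_6 can't be green.
So white goes to x_4.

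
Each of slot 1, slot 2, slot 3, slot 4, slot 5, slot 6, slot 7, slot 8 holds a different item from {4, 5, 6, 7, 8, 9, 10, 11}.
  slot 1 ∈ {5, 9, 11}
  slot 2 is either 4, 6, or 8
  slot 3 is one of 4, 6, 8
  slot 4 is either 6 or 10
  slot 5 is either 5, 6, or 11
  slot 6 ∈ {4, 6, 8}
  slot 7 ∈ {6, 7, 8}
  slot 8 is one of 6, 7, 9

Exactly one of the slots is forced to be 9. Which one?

The 8 variables together cover exactly {4, 5, 6, 7, 8, 9, 10, 11} — 8 values for 8 variables — and 10 appears only in slot 4's list, so slot 4 = 10.
The 3 variables slot 2, slot 3, slot 6 are confined to {4, 6, 8}, which locks those values in; drop them from slot 5, slot 7, slot 8.
slot 7 has just one choice, so slot 7 = 7. Eliminate 7 elsewhere: slot 8.
So 9 goes to slot 8.

slot 8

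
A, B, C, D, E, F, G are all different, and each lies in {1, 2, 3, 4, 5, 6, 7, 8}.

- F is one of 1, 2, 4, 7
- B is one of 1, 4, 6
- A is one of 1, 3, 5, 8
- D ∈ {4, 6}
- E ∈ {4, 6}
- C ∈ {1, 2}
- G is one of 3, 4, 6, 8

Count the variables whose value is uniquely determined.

3

D and E share exactly the 2 values {4, 6}; by pigeonhole those values go to them, so strike 4, 6 from B, F, G.
B must be 1 (only option left). Remove 1 from A, C, F.
That leaves C = 2. So F can't be 2.
F's domain is down to {7}, so F = 7.
Determined: B=1, C=2, F=7. The other variables each still have more than one consistent value. That makes 3.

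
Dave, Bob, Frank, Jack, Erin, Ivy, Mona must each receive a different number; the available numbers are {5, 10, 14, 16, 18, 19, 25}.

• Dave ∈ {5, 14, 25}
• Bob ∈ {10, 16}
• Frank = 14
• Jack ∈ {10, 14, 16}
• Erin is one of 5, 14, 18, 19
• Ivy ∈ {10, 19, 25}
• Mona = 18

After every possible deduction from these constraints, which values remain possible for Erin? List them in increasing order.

5, 19

Frank has just one choice, so Frank = 14. Strike 14 from Dave, Jack, Erin.
Mona must be 18 (only option left). Remove 18 from Erin.
Bob and Jack share exactly the 2 values {10, 16}; by pigeonhole those values go to them, so strike 10, 16 from Ivy.
No further eliminations apply; Erin can still be any of 5, 19.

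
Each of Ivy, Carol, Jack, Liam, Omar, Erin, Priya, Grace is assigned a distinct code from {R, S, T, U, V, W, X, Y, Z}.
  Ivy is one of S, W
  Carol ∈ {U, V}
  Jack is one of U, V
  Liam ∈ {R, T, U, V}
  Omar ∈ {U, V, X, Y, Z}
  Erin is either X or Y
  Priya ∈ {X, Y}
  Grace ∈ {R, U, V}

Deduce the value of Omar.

Z

Carol and Jack between them cover only {U, V} — a naked pair. Remove those values from Liam, Omar, Grace.
Grace's domain is down to {R}, so Grace = R. So Liam can't be R.
Liam must be T (only option left).
The 2 variables Erin and Priya are confined to {X, Y}, which locks those values in; drop them from Omar.
So Omar = Z.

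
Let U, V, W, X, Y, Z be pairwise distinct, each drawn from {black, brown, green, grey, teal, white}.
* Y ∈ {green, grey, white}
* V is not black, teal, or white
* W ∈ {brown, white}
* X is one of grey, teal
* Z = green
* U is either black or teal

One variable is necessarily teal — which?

Z must be green (only option left). Eliminate green elsewhere: V, Y.
The 5 still-open variables together cover exactly {black, brown, grey, teal, white} — 5 values for 5 variables — and black appears only in U's list, so U = black.
The 4 still-open variables together cover exactly {brown, grey, teal, white} — 4 values for 4 variables — and teal appears only in X's list, so X = teal.

X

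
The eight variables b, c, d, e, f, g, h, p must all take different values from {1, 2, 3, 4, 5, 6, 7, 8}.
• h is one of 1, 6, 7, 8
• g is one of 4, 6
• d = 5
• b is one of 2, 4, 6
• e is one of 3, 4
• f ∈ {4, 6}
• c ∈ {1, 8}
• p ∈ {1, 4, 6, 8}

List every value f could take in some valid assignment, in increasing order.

4, 6

d's domain is down to {5}, so d = 5.
The 7 still-open variables draw from only 7 values {1, 2, 3, 4, 6, 7, 8}, so each is used; only b can be 2, hence b = 2.
The 6 still-open variables together cover exactly {1, 3, 4, 6, 7, 8} — 6 values for 6 variables — and 3 appears only in e's list, so e = 3.
The 5 still-open variables together cover exactly {1, 4, 6, 7, 8} — 5 values for 5 variables — and 7 appears only in h's list, so h = 7.
f and g between them cover only {4, 6} — a naked pair. Remove those values from p.
No further eliminations apply; f can still be any of 4, 6.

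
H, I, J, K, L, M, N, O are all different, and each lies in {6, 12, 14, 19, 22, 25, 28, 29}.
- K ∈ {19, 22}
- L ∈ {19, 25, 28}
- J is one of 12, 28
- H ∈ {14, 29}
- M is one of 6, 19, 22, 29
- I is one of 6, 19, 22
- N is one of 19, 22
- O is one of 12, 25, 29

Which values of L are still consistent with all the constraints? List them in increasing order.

25, 28

Among the 8 variables, 14 fits only H (and all 8 values in {6, 12, 14, 19, 22, 25, 28, 29} must be used), so H = 14.
K and N share exactly the 2 values {19, 22}; by pigeonhole those values go to them, so strike 19, 22 from I, L, M.
I's domain is down to {6}, so I = 6. Remove 6 from M.
M must be 29 (only option left). Eliminate 29 elsewhere: O.
No further eliminations apply; L can still be any of 25, 28.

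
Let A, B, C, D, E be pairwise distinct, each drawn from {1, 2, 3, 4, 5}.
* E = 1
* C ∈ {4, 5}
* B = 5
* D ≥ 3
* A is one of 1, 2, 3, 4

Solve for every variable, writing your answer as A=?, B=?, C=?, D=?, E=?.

B has just one choice, so B = 5. So C, D can't be 5.
That leaves C = 4. Strike 4 from A, D.
D's domain is down to {3}, so D = 3. Strike 3 from A.
E's domain is down to {1}, so E = 1. Strike 1 from A.
That leaves A = 2.

A=2, B=5, C=4, D=3, E=1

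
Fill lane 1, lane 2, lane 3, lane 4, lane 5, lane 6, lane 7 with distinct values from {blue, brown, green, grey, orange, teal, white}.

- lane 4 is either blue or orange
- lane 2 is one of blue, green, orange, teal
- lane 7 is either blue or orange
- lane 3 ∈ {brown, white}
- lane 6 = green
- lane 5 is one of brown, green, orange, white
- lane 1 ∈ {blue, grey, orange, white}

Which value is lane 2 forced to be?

teal

lane 6 has just one choice, so lane 6 = green. Eliminate green elsewhere: lane 2, lane 5.
The 6 still-open variables draw from only 6 values {blue, brown, grey, orange, teal, white}, so each is used; only lane 1 can be grey, hence lane 1 = grey.
Among the 5 still-open variables, teal fits only lane 2 (and all 5 values in {blue, brown, orange, teal, white} must be used), so lane 2 = teal.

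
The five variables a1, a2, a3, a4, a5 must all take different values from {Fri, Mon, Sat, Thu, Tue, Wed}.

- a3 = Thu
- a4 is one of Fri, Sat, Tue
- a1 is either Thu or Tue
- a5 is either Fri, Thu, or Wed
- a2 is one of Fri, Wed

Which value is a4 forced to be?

a3 must be Thu (only option left). Eliminate Thu elsewhere: a1, a5.
a1's domain is down to {Tue}, so a1 = Tue. Strike Tue from a4.
Among the 3 still-open variables, Sat fits only a4 (and all 3 values in {Fri, Sat, Wed} must be used), so a4 = Sat.

Sat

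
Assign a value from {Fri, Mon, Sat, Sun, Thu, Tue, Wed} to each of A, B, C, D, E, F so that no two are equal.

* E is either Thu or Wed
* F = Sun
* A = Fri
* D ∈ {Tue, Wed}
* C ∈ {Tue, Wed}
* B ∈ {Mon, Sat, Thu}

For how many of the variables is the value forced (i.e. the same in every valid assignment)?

3

A must be Fri (only option left).
That leaves F = Sun.
C and D between them cover only {Tue, Wed} — a naked pair. Remove those values from E.
E's domain is down to {Thu}, so E = Thu. So B can't be Thu.
Determined: A=Fri, E=Thu, F=Sun. The other variables each still have more than one consistent value. That makes 3.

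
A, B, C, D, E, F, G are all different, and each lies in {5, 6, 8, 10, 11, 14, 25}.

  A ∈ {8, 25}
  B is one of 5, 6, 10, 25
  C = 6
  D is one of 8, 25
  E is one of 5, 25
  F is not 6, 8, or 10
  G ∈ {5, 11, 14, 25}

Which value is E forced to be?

C's domain is down to {6}, so C = 6. Remove 6 from B.
The 6 still-open variables draw from only 6 values {5, 8, 10, 11, 14, 25}, so each is used; only B can be 10, hence B = 10.
A and D share exactly the 2 values {8, 25}; by pigeonhole those values go to them, so strike 8, 25 from E, F, G.
So E = 5.

5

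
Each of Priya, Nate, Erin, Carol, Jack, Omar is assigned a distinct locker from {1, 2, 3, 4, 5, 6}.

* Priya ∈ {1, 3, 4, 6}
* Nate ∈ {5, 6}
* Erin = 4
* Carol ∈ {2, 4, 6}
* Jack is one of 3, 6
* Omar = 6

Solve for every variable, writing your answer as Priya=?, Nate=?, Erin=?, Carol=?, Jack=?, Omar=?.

Priya=1, Nate=5, Erin=4, Carol=2, Jack=3, Omar=6

Erin has just one choice, so Erin = 4. Eliminate 4 elsewhere: Priya, Carol.
Omar must be 6 (only option left). So Priya, Nate, Carol, Jack can't be 6.
That leaves Nate = 5.
That leaves Carol = 2.
Jack's domain is down to {3}, so Jack = 3. Eliminate 3 elsewhere: Priya.
Priya must be 1 (only option left).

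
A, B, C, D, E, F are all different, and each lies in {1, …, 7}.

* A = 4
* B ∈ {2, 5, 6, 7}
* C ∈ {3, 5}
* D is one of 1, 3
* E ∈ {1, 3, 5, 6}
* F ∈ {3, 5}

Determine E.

A's domain is down to {4}, so A = 4.
The 2 variables C and F are confined to {3, 5}, which locks those values in; drop them from B, D, E.
That leaves D = 1. Remove 1 from E.
So E = 6.

6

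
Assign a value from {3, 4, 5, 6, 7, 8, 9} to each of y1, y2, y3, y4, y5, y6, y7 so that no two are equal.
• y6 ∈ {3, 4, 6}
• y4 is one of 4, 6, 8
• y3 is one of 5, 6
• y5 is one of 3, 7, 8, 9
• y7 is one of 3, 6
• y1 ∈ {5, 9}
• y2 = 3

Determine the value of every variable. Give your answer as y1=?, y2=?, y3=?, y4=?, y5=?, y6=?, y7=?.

y1=9, y2=3, y3=5, y4=8, y5=7, y6=4, y7=6

y2 must be 3 (only option left). Eliminate 3 elsewhere: y5, y6, y7.
That leaves y7 = 6. Eliminate 6 elsewhere: y3, y4, y6.
That leaves y3 = 5. Strike 5 from y1.
y6 has just one choice, so y6 = 4. Eliminate 4 elsewhere: y4.
That leaves y1 = 9. Remove 9 from y5.
That leaves y4 = 8. Strike 8 from y5.
y5 must be 7 (only option left).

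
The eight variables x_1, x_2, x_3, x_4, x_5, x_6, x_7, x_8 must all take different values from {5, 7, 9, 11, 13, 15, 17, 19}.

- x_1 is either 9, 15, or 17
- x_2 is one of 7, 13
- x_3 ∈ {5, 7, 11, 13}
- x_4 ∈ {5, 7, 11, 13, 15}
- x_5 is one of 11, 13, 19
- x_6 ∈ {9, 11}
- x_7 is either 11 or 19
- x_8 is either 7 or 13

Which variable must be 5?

The 8 variables together cover exactly {5, 7, 9, 11, 13, 15, 17, 19} — 8 values for 8 variables — and 17 appears only in x_1's list, so x_1 = 17.
The 7 still-open variables together cover exactly {5, 7, 9, 11, 13, 15, 19} — 7 values for 7 variables — and 9 appears only in x_6's list, so x_6 = 9.
The 6 still-open variables draw from only 6 values {5, 7, 11, 13, 15, 19}, so each is used; only x_4 can be 15, hence x_4 = 15.
The 5 still-open variables draw from only 5 values {5, 7, 11, 13, 19}, so each is used; only x_3 can be 5, hence x_3 = 5.

x_3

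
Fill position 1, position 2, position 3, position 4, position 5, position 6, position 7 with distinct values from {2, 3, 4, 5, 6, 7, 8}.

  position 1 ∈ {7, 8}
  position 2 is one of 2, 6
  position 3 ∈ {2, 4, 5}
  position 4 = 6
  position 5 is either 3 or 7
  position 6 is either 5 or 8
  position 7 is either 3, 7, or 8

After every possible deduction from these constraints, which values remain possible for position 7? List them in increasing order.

3, 7, 8

position 4 has just one choice, so position 4 = 6. Eliminate 6 elsewhere: position 2.
position 2 must be 2 (only option left). Remove 2 from position 3.
The 5 still-open variables together cover exactly {3, 4, 5, 7, 8} — 5 values for 5 variables — and 4 appears only in position 3's list, so position 3 = 4.
The 4 still-open variables draw from only 4 values {3, 5, 7, 8}, so each is used; only position 6 can be 5, hence position 6 = 5.
No further eliminations apply; position 7 can still be any of 3, 7, 8.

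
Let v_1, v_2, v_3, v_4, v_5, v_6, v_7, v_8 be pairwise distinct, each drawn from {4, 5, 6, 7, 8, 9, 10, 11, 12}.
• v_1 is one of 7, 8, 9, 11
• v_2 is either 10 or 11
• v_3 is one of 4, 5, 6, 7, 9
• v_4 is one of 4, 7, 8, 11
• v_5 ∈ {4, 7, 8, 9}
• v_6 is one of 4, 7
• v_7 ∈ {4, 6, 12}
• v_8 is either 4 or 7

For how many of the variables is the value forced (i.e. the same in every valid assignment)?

1

The 2 variables v_6 and v_8 are confined to {4, 7}, which locks those values in; drop them from v_1, v_3, v_4, v_5, v_7.
v_1, v_4, v_5 between them cover only {8, 9, 11} — a naked triple. Remove those values from v_2, v_3.
v_2 must be 10 (only option left).
Determined: v_2=10. The other variables each still have more than one consistent value. That makes 1.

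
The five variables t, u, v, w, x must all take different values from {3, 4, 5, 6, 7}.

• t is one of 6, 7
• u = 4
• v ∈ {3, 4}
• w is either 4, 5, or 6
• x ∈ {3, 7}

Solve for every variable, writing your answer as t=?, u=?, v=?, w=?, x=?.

t=6, u=4, v=3, w=5, x=7

u has just one choice, so u = 4. Eliminate 4 elsewhere: v, w.
That leaves v = 3. Remove 3 from x.
x must be 7 (only option left). So t can't be 7.
t must be 6 (only option left). So w can't be 6.
w must be 5 (only option left).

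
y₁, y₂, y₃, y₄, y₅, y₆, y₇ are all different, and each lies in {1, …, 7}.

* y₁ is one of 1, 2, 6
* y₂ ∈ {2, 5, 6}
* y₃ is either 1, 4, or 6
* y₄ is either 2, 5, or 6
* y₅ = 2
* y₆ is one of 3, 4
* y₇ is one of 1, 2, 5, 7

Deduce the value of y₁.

1

y₅ has just one choice, so y₅ = 2. Strike 2 from y₁, y₂, y₄, y₇.
The 6 still-open variables together cover exactly {1, 3, 4, 5, 6, 7} — 6 values for 6 variables — and 3 appears only in y₆'s list, so y₆ = 3.
The 5 still-open variables draw from only 5 values {1, 4, 5, 6, 7}, so each is used; only y₃ can be 4, hence y₃ = 4.
Among the 4 still-open variables, 7 fits only y₇ (and all 4 values in {1, 5, 6, 7} must be used), so y₇ = 7.
The 3 still-open variables draw from only 3 values {1, 5, 6}, so each is used; only y₁ can be 1, hence y₁ = 1.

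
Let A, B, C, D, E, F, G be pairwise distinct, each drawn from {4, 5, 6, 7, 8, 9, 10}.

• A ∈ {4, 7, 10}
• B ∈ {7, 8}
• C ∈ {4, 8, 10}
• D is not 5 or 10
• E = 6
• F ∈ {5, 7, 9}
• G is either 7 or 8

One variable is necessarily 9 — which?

E must be 6 (only option left). So D can't be 6.
The 6 still-open variables draw from only 6 values {4, 5, 7, 8, 9, 10}, so each is used; only F can be 5, hence F = 5.
The 5 still-open variables draw from only 5 values {4, 7, 8, 9, 10}, so each is used; only D can be 9, hence D = 9.

D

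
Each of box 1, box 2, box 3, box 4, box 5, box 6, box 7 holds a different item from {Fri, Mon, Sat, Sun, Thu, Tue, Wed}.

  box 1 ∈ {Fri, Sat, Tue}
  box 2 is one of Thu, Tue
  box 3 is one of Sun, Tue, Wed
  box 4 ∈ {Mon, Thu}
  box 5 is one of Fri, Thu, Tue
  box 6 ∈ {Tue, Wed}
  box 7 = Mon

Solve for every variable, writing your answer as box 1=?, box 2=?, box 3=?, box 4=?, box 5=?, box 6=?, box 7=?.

box 7's domain is down to {Mon}, so box 7 = Mon. Strike Mon from box 4.
That leaves box 4 = Thu. Remove Thu from box 2, box 5.
That leaves box 2 = Tue. Eliminate Tue elsewhere: box 1, box 3, box 5, box 6.
box 5 must be Fri (only option left). Remove Fri from box 1.
box 6's domain is down to {Wed}, so box 6 = Wed. So box 3 can't be Wed.
That leaves box 1 = Sat.
That leaves box 3 = Sun.

box 1=Sat, box 2=Tue, box 3=Sun, box 4=Thu, box 5=Fri, box 6=Wed, box 7=Mon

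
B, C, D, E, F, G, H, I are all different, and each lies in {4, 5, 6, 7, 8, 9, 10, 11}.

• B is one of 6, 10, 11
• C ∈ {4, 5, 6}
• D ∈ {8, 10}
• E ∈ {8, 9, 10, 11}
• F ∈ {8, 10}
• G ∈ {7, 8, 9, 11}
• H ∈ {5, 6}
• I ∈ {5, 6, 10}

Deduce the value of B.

The 8 variables draw from only 8 values {4, 5, 6, 7, 8, 9, 10, 11}, so each is used; only C can be 4, hence C = 4.
Among the 7 still-open variables, 7 fits only G (and all 7 values in {5, 6, 7, 8, 9, 10, 11} must be used), so G = 7.
Among the 6 still-open variables, 9 fits only E (and all 6 values in {5, 6, 8, 9, 10, 11} must be used), so E = 9.
The 5 still-open variables draw from only 5 values {5, 6, 8, 10, 11}, so each is used; only B can be 11, hence B = 11.

11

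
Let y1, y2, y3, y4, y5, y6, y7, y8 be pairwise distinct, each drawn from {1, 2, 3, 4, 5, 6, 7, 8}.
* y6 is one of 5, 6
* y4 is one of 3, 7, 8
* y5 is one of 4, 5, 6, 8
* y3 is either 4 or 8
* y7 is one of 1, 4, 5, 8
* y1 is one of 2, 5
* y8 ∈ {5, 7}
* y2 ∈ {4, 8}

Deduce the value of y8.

7

Among the 8 variables, 1 fits only y7 (and all 8 values in {1, 2, 3, 4, 5, 6, 7, 8} must be used), so y7 = 1.
The 7 still-open variables draw from only 7 values {2, 3, 4, 5, 6, 7, 8}, so each is used; only y1 can be 2, hence y1 = 2.
Among the 6 still-open variables, 3 fits only y4 (and all 6 values in {3, 4, 5, 6, 7, 8} must be used), so y4 = 3.
The 5 still-open variables together cover exactly {4, 5, 6, 7, 8} — 5 values for 5 variables — and 7 appears only in y8's list, so y8 = 7.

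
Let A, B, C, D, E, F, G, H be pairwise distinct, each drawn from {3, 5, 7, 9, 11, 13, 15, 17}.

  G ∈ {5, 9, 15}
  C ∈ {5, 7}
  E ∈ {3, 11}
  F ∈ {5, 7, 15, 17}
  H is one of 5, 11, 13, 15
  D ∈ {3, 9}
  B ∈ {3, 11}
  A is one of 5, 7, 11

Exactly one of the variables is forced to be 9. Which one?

D

Among the 8 variables, 13 fits only H (and all 8 values in {3, 5, 7, 9, 11, 13, 15, 17} must be used), so H = 13.
The 7 still-open variables draw from only 7 values {3, 5, 7, 9, 11, 15, 17}, so each is used; only F can be 17, hence F = 17.
The 6 still-open variables together cover exactly {3, 5, 7, 9, 11, 15} — 6 values for 6 variables — and 15 appears only in G's list, so G = 15.
Among the 5 still-open variables, 9 fits only D (and all 5 values in {3, 5, 7, 9, 11} must be used), so D = 9.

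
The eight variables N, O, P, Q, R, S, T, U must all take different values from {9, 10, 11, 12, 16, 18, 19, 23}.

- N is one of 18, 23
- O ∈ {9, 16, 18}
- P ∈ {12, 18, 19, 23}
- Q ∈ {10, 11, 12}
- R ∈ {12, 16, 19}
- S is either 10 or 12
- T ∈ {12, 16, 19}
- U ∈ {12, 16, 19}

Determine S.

10

The 8 variables draw from only 8 values {9, 10, 11, 12, 16, 18, 19, 23}, so each is used; only O can be 9, hence O = 9.
The 7 still-open variables together cover exactly {10, 11, 12, 16, 18, 19, 23} — 7 values for 7 variables — and 11 appears only in Q's list, so Q = 11.
The 6 still-open variables draw from only 6 values {10, 12, 16, 18, 19, 23}, so each is used; only S can be 10, hence S = 10.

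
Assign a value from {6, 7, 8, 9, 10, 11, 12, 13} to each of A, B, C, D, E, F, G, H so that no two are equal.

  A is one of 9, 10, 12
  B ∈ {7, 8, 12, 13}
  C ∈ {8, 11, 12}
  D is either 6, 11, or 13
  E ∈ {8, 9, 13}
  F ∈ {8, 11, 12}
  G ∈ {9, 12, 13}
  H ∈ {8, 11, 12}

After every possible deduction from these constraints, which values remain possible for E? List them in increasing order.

Among the 8 variables, 6 fits only D (and all 8 values in {6, 7, 8, 9, 10, 11, 12, 13} must be used), so D = 6.
The 7 still-open variables together cover exactly {7, 8, 9, 10, 11, 12, 13} — 7 values for 7 variables — and 7 appears only in B's list, so B = 7.
Among the 6 still-open variables, 10 fits only A (and all 6 values in {8, 9, 10, 11, 12, 13} must be used), so A = 10.
C, F, H share exactly the 3 values {8, 11, 12}; by pigeonhole those values go to them, so strike 8, 11, 12 from E, G.
No further eliminations apply; E can still be any of 9, 13.

9, 13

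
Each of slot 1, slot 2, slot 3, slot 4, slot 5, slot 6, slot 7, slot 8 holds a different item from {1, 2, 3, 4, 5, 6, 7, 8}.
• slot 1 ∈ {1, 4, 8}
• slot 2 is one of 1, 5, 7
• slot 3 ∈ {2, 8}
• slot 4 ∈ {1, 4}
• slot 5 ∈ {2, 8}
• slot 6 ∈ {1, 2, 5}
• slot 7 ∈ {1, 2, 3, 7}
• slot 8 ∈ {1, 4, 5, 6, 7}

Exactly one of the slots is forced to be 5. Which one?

The 8 variables draw from only 8 values {1, 2, 3, 4, 5, 6, 7, 8}, so each is used; only slot 7 can be 3, hence slot 7 = 3.
The 7 still-open variables draw from only 7 values {1, 2, 4, 5, 6, 7, 8}, so each is used; only slot 8 can be 6, hence slot 8 = 6.
The 6 still-open variables draw from only 6 values {1, 2, 4, 5, 7, 8}, so each is used; only slot 2 can be 7, hence slot 2 = 7.
The 5 still-open variables together cover exactly {1, 2, 4, 5, 8} — 5 values for 5 variables — and 5 appears only in slot 6's list, so slot 6 = 5.

slot 6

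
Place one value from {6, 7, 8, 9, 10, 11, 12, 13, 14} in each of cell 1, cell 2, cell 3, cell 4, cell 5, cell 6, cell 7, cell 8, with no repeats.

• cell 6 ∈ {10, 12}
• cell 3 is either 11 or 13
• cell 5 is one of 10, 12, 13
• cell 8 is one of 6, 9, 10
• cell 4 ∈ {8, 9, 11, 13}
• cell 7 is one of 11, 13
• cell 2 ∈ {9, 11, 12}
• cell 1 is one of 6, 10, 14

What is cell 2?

9

The 8 variables together cover exactly {6, 8, 9, 10, 11, 12, 13, 14} — 8 values for 8 variables — and 8 appears only in cell 4's list, so cell 4 = 8.
Among the 7 still-open variables, 14 fits only cell 1 (and all 7 values in {6, 9, 10, 11, 12, 13, 14} must be used), so cell 1 = 14.
The 6 still-open variables draw from only 6 values {6, 9, 10, 11, 12, 13}, so each is used; only cell 8 can be 6, hence cell 8 = 6.
Among the 5 still-open variables, 9 fits only cell 2 (and all 5 values in {9, 10, 11, 12, 13} must be used), so cell 2 = 9.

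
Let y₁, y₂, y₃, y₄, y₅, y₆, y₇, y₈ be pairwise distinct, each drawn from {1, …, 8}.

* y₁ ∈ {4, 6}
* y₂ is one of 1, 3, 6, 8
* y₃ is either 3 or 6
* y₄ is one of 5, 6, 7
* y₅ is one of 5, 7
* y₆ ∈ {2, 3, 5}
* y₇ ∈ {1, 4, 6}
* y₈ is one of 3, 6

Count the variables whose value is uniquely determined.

The 8 variables draw from only 8 values {1, 2, 3, 4, 5, 6, 7, 8}, so each is used; only y₆ can be 2, hence y₆ = 2.
Among the 7 still-open variables, 8 fits only y₂ (and all 7 values in {1, 3, 4, 5, 6, 7, 8} must be used), so y₂ = 8.
The 6 still-open variables draw from only 6 values {1, 3, 4, 5, 6, 7}, so each is used; only y₇ can be 1, hence y₇ = 1.
The 5 still-open variables draw from only 5 values {3, 4, 5, 6, 7}, so each is used; only y₁ can be 4, hence y₁ = 4.
y₃ and y₈ between them cover only {3, 6} — a naked pair. Remove those values from y₄.
Determined: y₁=4, y₂=8, y₆=2, y₇=1. The other variables each still have more than one consistent value. That makes 4.

4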